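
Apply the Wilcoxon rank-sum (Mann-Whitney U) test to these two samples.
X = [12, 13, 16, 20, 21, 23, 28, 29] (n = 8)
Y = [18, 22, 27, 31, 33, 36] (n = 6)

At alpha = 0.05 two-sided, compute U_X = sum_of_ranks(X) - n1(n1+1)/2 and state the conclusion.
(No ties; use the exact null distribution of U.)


Step 1: Combine and sort all 14 observations; assign midranks.
sorted (value, group): (12,X), (13,X), (16,X), (18,Y), (20,X), (21,X), (22,Y), (23,X), (27,Y), (28,X), (29,X), (31,Y), (33,Y), (36,Y)
ranks: 12->1, 13->2, 16->3, 18->4, 20->5, 21->6, 22->7, 23->8, 27->9, 28->10, 29->11, 31->12, 33->13, 36->14
Step 2: Rank sum for X: R1 = 1 + 2 + 3 + 5 + 6 + 8 + 10 + 11 = 46.
Step 3: U_X = R1 - n1(n1+1)/2 = 46 - 8*9/2 = 46 - 36 = 10.
       U_Y = n1*n2 - U_X = 48 - 10 = 38.
Step 4: No ties, so the exact null distribution of U (based on enumerating the C(14,8) = 3003 equally likely rank assignments) gives the two-sided p-value.
Step 5: p-value = 0.081252; compare to alpha = 0.05. fail to reject H0.

U_X = 10, p = 0.081252, fail to reject H0 at alpha = 0.05.


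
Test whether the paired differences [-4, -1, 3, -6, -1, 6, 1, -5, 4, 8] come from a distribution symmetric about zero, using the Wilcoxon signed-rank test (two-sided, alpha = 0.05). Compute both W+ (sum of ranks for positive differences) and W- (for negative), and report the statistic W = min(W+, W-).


Step 1: Drop any zero differences (none here) and take |d_i|.
|d| = [4, 1, 3, 6, 1, 6, 1, 5, 4, 8]
Step 2: Midrank |d_i| (ties get averaged ranks).
ranks: |4|->5.5, |1|->2, |3|->4, |6|->8.5, |1|->2, |6|->8.5, |1|->2, |5|->7, |4|->5.5, |8|->10
Step 3: Attach original signs; sum ranks with positive sign and with negative sign.
W+ = 4 + 8.5 + 2 + 5.5 + 10 = 30
W- = 5.5 + 2 + 8.5 + 2 + 7 = 25
(Check: W+ + W- = 55 should equal n(n+1)/2 = 55.)
Step 4: Test statistic W = min(W+, W-) = 25.
Step 5: Ties in |d|, so use the tie-corrected normal approximation.
        E[W] = n(n+1)/4 = 10*11/4 = 27.5.
        Tie groups: |d|=1 (t=3), |d|=4 (t=2), |d|=6 (t=2); sum(t^3 - t) = 36.
        Var[W] = n(n+1)(2n+1)/24 - sum(t^3-t)/48 = 2310/24 - 36/48 = 95.5.
        z = (W - E[W]) / sqrt(Var[W]) = (25 - 27.5) / 9.7724 = -0.2558.
        Two-sided p = 2*Phi(z) = 0.798088.
Step 6: alpha = 0.05. fail to reject H0.

W+ = 30, W- = 25, W = min = 25, p = 0.798088, fail to reject H0.


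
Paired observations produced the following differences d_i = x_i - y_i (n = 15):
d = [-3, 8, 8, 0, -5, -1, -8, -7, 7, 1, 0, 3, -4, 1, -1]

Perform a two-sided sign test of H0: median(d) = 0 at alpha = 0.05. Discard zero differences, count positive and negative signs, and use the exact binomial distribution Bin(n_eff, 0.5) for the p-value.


Step 1: Discard zero differences. Original n = 15; n_eff = number of nonzero differences = 13.
Nonzero differences (with sign): -3, +8, +8, -5, -1, -8, -7, +7, +1, +3, -4, +1, -1
Step 2: Count signs: positive = 6, negative = 7.
Step 3: Under H0: P(positive) = 0.5, so the number of positives S ~ Bin(13, 0.5).
Step 4: Two-sided exact p-value = sum of Bin(13,0.5) probabilities at or below the observed probability = 1.000000.
Step 5: alpha = 0.05. fail to reject H0.

n_eff = 13, pos = 6, neg = 7, p = 1.000000, fail to reject H0.


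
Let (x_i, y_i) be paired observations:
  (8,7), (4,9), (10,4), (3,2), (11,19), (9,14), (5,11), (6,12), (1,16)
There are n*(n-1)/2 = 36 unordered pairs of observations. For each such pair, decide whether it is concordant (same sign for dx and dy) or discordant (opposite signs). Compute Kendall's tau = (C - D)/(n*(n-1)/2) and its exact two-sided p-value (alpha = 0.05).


Step 1: Enumerate the 36 unordered pairs (i,j) with i<j and classify each by sign(x_j-x_i) * sign(y_j-y_i).
  (1,2):dx=-4,dy=+2->D; (1,3):dx=+2,dy=-3->D; (1,4):dx=-5,dy=-5->C; (1,5):dx=+3,dy=+12->C
  (1,6):dx=+1,dy=+7->C; (1,7):dx=-3,dy=+4->D; (1,8):dx=-2,dy=+5->D; (1,9):dx=-7,dy=+9->D
  (2,3):dx=+6,dy=-5->D; (2,4):dx=-1,dy=-7->C; (2,5):dx=+7,dy=+10->C; (2,6):dx=+5,dy=+5->C
  (2,7):dx=+1,dy=+2->C; (2,8):dx=+2,dy=+3->C; (2,9):dx=-3,dy=+7->D; (3,4):dx=-7,dy=-2->C
  (3,5):dx=+1,dy=+15->C; (3,6):dx=-1,dy=+10->D; (3,7):dx=-5,dy=+7->D; (3,8):dx=-4,dy=+8->D
  (3,9):dx=-9,dy=+12->D; (4,5):dx=+8,dy=+17->C; (4,6):dx=+6,dy=+12->C; (4,7):dx=+2,dy=+9->C
  (4,8):dx=+3,dy=+10->C; (4,9):dx=-2,dy=+14->D; (5,6):dx=-2,dy=-5->C; (5,7):dx=-6,dy=-8->C
  (5,8):dx=-5,dy=-7->C; (5,9):dx=-10,dy=-3->C; (6,7):dx=-4,dy=-3->C; (6,8):dx=-3,dy=-2->C
  (6,9):dx=-8,dy=+2->D; (7,8):dx=+1,dy=+1->C; (7,9):dx=-4,dy=+5->D; (8,9):dx=-5,dy=+4->D
Step 2: C = 21, D = 15, total pairs = 36.
Step 3: tau = (C - D)/(n(n-1)/2) = (21 - 15)/36 = 0.166667.
Step 4: Exact two-sided p-value (enumerate n! = 362880 permutations of y under H0): p = 0.612202.
Step 5: alpha = 0.05. fail to reject H0.

tau_b = 0.1667 (C=21, D=15), p = 0.612202, fail to reject H0.


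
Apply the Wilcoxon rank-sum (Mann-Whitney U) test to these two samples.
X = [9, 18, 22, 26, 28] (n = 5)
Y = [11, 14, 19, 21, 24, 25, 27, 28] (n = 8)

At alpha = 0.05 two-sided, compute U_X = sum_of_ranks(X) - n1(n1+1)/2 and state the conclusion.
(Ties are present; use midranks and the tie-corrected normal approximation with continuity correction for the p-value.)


Step 1: Combine and sort all 13 observations; assign midranks.
sorted (value, group): (9,X), (11,Y), (14,Y), (18,X), (19,Y), (21,Y), (22,X), (24,Y), (25,Y), (26,X), (27,Y), (28,X), (28,Y)
ranks: 9->1, 11->2, 14->3, 18->4, 19->5, 21->6, 22->7, 24->8, 25->9, 26->10, 27->11, 28->12.5, 28->12.5
Step 2: Rank sum for X: R1 = 1 + 4 + 7 + 10 + 12.5 = 34.5.
Step 3: U_X = R1 - n1(n1+1)/2 = 34.5 - 5*6/2 = 34.5 - 15 = 19.5.
       U_Y = n1*n2 - U_X = 40 - 19.5 = 20.5.
Step 4: Ties are present, so use the tie-corrected normal approximation (with continuity correction) for the p-value.
Step 5: p-value = 1.000000; compare to alpha = 0.05. fail to reject H0.

U_X = 19.5, p = 1.000000, fail to reject H0 at alpha = 0.05.


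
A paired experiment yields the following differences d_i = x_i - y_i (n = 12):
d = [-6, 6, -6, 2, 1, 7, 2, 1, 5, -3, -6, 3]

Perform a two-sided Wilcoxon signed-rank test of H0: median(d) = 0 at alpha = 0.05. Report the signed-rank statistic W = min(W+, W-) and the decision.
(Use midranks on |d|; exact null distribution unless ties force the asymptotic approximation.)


Step 1: Drop any zero differences (none here) and take |d_i|.
|d| = [6, 6, 6, 2, 1, 7, 2, 1, 5, 3, 6, 3]
Step 2: Midrank |d_i| (ties get averaged ranks).
ranks: |6|->9.5, |6|->9.5, |6|->9.5, |2|->3.5, |1|->1.5, |7|->12, |2|->3.5, |1|->1.5, |5|->7, |3|->5.5, |6|->9.5, |3|->5.5
Step 3: Attach original signs; sum ranks with positive sign and with negative sign.
W+ = 9.5 + 3.5 + 1.5 + 12 + 3.5 + 1.5 + 7 + 5.5 = 44
W- = 9.5 + 9.5 + 5.5 + 9.5 = 34
(Check: W+ + W- = 78 should equal n(n+1)/2 = 78.)
Step 4: Test statistic W = min(W+, W-) = 34.
Step 5: Ties in |d|, so use the tie-corrected normal approximation.
        E[W] = n(n+1)/4 = 12*13/4 = 39.
        Tie groups: |d|=1 (t=2), |d|=2 (t=2), |d|=3 (t=2), |d|=6 (t=4); sum(t^3 - t) = 78.
        Var[W] = n(n+1)(2n+1)/24 - sum(t^3-t)/48 = 3900/24 - 78/48 = 160.875.
        z = (W - E[W]) / sqrt(Var[W]) = (34 - 39) / 12.6837 = -0.3942.
        Two-sided p = 2*Phi(z) = 0.693427.
Step 6: alpha = 0.05. fail to reject H0.

W+ = 44, W- = 34, W = min = 34, p = 0.693427, fail to reject H0.


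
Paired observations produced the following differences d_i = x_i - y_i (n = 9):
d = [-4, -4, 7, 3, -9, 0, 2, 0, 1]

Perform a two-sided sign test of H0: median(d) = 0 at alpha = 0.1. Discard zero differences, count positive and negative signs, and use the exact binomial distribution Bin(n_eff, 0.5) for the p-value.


Step 1: Discard zero differences. Original n = 9; n_eff = number of nonzero differences = 7.
Nonzero differences (with sign): -4, -4, +7, +3, -9, +2, +1
Step 2: Count signs: positive = 4, negative = 3.
Step 3: Under H0: P(positive) = 0.5, so the number of positives S ~ Bin(7, 0.5).
Step 4: Two-sided exact p-value = sum of Bin(7,0.5) probabilities at or below the observed probability = 1.000000.
Step 5: alpha = 0.1. fail to reject H0.

n_eff = 7, pos = 4, neg = 3, p = 1.000000, fail to reject H0.


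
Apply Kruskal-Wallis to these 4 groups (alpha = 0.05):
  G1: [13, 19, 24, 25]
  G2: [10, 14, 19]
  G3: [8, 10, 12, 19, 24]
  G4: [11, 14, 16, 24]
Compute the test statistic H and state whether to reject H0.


Step 1: Combine all N = 16 observations and assign midranks.
sorted (value, group, rank): (8,G3,1), (10,G2,2.5), (10,G3,2.5), (11,G4,4), (12,G3,5), (13,G1,6), (14,G2,7.5), (14,G4,7.5), (16,G4,9), (19,G1,11), (19,G2,11), (19,G3,11), (24,G1,14), (24,G3,14), (24,G4,14), (25,G1,16)
Step 2: Sum ranks within each group.
R_1 = 47 (n_1 = 4)
R_2 = 21 (n_2 = 3)
R_3 = 33.5 (n_3 = 5)
R_4 = 34.5 (n_4 = 4)
Step 3: H = 12/(N(N+1)) * sum(R_i^2/n_i) - 3(N+1)
     = 12/(16*17) * (47^2/4 + 21^2/3 + 33.5^2/5 + 34.5^2/4) - 3*17
     = 0.044118 * 1221.26 - 51
     = 2.879228.
Step 4: Ties present; correction factor C = 1 - 60/(16^3 - 16) = 0.985294. Corrected H = 2.879228 / 0.985294 = 2.922201.
Step 5: Under H0, H ~ chi^2(3); p-value = 0.403776.
Step 6: alpha = 0.05. fail to reject H0.

H = 2.9222, df = 3, p = 0.403776, fail to reject H0.


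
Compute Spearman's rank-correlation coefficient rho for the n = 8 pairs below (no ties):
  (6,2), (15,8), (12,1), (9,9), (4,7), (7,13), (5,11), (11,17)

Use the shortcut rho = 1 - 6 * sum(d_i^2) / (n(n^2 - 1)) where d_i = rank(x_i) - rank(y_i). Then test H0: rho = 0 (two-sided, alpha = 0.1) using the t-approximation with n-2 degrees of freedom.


Step 1: Rank x and y separately (midranks; no ties here).
rank(x): 6->3, 15->8, 12->7, 9->5, 4->1, 7->4, 5->2, 11->6
rank(y): 2->2, 8->4, 1->1, 9->5, 7->3, 13->7, 11->6, 17->8
Step 2: d_i = R_x(i) - R_y(i); compute d_i^2.
  (3-2)^2=1, (8-4)^2=16, (7-1)^2=36, (5-5)^2=0, (1-3)^2=4, (4-7)^2=9, (2-6)^2=16, (6-8)^2=4
sum(d^2) = 86.
Step 3: rho = 1 - 6*86 / (8*(8^2 - 1)) = 1 - 516/504 = -0.023810.
Step 4: Under H0, t = rho * sqrt((n-2)/(1-rho^2)) = -0.0583 ~ t(6).
Step 5: Two-sided p-value from the t-distribution with 6 df = 0.955374.
Step 6: alpha = 0.1. fail to reject H0.

rho = -0.0238, p = 0.955374, fail to reject H0 at alpha = 0.1.


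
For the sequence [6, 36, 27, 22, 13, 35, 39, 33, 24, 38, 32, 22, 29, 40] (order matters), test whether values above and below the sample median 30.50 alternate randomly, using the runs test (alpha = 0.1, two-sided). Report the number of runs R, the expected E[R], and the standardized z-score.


Step 1: Compute median = 30.50; label A = above, B = below.
Labels in order: BABBBAAABAABBA  (n_A = 7, n_B = 7)
Step 2: Count runs R = 8.
Step 3: Under H0 (random ordering), E[R] = 2*n_A*n_B/(n_A+n_B) + 1 = 2*7*7/14 + 1 = 8.0000.
        Var[R] = 2*n_A*n_B*(2*n_A*n_B - n_A - n_B) / ((n_A+n_B)^2 * (n_A+n_B-1)) = 8232/2548 = 3.2308.
        SD[R] = 1.7974.
Step 4: R = E[R], so z = 0 with no continuity correction.
Step 5: Two-sided p-value via normal approximation = 2*(1 - Phi(|z|)) = 1.000000.
Step 6: alpha = 0.1. fail to reject H0.

R = 8, z = 0.0000, p = 1.000000, fail to reject H0.


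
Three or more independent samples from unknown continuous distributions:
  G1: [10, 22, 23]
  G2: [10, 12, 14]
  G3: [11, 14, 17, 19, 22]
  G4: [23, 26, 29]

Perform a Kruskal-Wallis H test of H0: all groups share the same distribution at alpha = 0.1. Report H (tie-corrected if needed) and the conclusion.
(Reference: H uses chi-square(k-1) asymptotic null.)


Step 1: Combine all N = 14 observations and assign midranks.
sorted (value, group, rank): (10,G1,1.5), (10,G2,1.5), (11,G3,3), (12,G2,4), (14,G2,5.5), (14,G3,5.5), (17,G3,7), (19,G3,8), (22,G1,9.5), (22,G3,9.5), (23,G1,11.5), (23,G4,11.5), (26,G4,13), (29,G4,14)
Step 2: Sum ranks within each group.
R_1 = 22.5 (n_1 = 3)
R_2 = 11 (n_2 = 3)
R_3 = 33 (n_3 = 5)
R_4 = 38.5 (n_4 = 3)
Step 3: H = 12/(N(N+1)) * sum(R_i^2/n_i) - 3(N+1)
     = 12/(14*15) * (22.5^2/3 + 11^2/3 + 33^2/5 + 38.5^2/3) - 3*15
     = 0.057143 * 920.967 - 45
     = 7.626667.
Step 4: Ties present; correction factor C = 1 - 24/(14^3 - 14) = 0.991209. Corrected H = 7.626667 / 0.991209 = 7.694309.
Step 5: Under H0, H ~ chi^2(3); p-value = 0.052770.
Step 6: alpha = 0.1. reject H0.

H = 7.6943, df = 3, p = 0.052770, reject H0.


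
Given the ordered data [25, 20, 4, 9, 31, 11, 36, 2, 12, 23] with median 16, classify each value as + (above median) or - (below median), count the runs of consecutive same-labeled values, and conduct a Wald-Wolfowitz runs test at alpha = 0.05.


Step 1: Compute median = 16; label A = above, B = below.
Labels in order: AABBABABBA  (n_A = 5, n_B = 5)
Step 2: Count runs R = 7.
Step 3: Under H0 (random ordering), E[R] = 2*n_A*n_B/(n_A+n_B) + 1 = 2*5*5/10 + 1 = 6.0000.
        Var[R] = 2*n_A*n_B*(2*n_A*n_B - n_A - n_B) / ((n_A+n_B)^2 * (n_A+n_B-1)) = 2000/900 = 2.2222.
        SD[R] = 1.4907.
Step 4: Continuity-corrected z = (R - 0.5 - E[R]) / SD[R] = (7 - 0.5 - 6.0000) / 1.4907 = 0.3354.
Step 5: Two-sided p-value via normal approximation = 2*(1 - Phi(|z|)) = 0.737316.
Step 6: alpha = 0.05. fail to reject H0.

R = 7, z = 0.3354, p = 0.737316, fail to reject H0.


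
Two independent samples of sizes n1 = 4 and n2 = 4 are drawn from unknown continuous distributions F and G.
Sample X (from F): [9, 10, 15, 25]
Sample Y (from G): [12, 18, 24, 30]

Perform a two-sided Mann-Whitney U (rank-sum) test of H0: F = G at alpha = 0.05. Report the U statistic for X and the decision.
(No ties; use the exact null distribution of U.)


Step 1: Combine and sort all 8 observations; assign midranks.
sorted (value, group): (9,X), (10,X), (12,Y), (15,X), (18,Y), (24,Y), (25,X), (30,Y)
ranks: 9->1, 10->2, 12->3, 15->4, 18->5, 24->6, 25->7, 30->8
Step 2: Rank sum for X: R1 = 1 + 2 + 4 + 7 = 14.
Step 3: U_X = R1 - n1(n1+1)/2 = 14 - 4*5/2 = 14 - 10 = 4.
       U_Y = n1*n2 - U_X = 16 - 4 = 12.
Step 4: No ties, so the exact null distribution of U (based on enumerating the C(8,4) = 70 equally likely rank assignments) gives the two-sided p-value.
Step 5: p-value = 0.342857; compare to alpha = 0.05. fail to reject H0.

U_X = 4, p = 0.342857, fail to reject H0 at alpha = 0.05.


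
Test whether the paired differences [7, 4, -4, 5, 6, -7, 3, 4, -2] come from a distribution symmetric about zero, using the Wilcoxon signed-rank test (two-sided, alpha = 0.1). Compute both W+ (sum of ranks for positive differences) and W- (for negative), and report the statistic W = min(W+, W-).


Step 1: Drop any zero differences (none here) and take |d_i|.
|d| = [7, 4, 4, 5, 6, 7, 3, 4, 2]
Step 2: Midrank |d_i| (ties get averaged ranks).
ranks: |7|->8.5, |4|->4, |4|->4, |5|->6, |6|->7, |7|->8.5, |3|->2, |4|->4, |2|->1
Step 3: Attach original signs; sum ranks with positive sign and with negative sign.
W+ = 8.5 + 4 + 6 + 7 + 2 + 4 = 31.5
W- = 4 + 8.5 + 1 = 13.5
(Check: W+ + W- = 45 should equal n(n+1)/2 = 45.)
Step 4: Test statistic W = min(W+, W-) = 13.5.
Step 5: Ties in |d|, so use the tie-corrected normal approximation.
        E[W] = n(n+1)/4 = 9*10/4 = 22.5.
        Tie groups: |d|=4 (t=3), |d|=7 (t=2); sum(t^3 - t) = 30.
        Var[W] = n(n+1)(2n+1)/24 - sum(t^3-t)/48 = 1710/24 - 30/48 = 70.625.
        z = (W - E[W]) / sqrt(Var[W]) = (13.5 - 22.5) / 8.4039 = -1.0709.
        Two-sided p = 2*Phi(z) = 0.284198.
Step 6: alpha = 0.1. fail to reject H0.

W+ = 31.5, W- = 13.5, W = min = 13.5, p = 0.284198, fail to reject H0.


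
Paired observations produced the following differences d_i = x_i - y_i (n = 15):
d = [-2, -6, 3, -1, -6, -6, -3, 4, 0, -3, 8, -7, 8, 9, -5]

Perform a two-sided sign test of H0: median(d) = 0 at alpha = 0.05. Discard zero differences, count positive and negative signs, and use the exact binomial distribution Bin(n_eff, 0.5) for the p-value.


Step 1: Discard zero differences. Original n = 15; n_eff = number of nonzero differences = 14.
Nonzero differences (with sign): -2, -6, +3, -1, -6, -6, -3, +4, -3, +8, -7, +8, +9, -5
Step 2: Count signs: positive = 5, negative = 9.
Step 3: Under H0: P(positive) = 0.5, so the number of positives S ~ Bin(14, 0.5).
Step 4: Two-sided exact p-value = sum of Bin(14,0.5) probabilities at or below the observed probability = 0.423950.
Step 5: alpha = 0.05. fail to reject H0.

n_eff = 14, pos = 5, neg = 9, p = 0.423950, fail to reject H0.


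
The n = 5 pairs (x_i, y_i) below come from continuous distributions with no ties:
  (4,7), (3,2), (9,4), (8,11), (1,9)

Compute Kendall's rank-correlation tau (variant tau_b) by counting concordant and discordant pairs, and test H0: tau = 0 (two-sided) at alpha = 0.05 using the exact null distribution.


Step 1: Enumerate the 10 unordered pairs (i,j) with i<j and classify each by sign(x_j-x_i) * sign(y_j-y_i).
  (1,2):dx=-1,dy=-5->C; (1,3):dx=+5,dy=-3->D; (1,4):dx=+4,dy=+4->C; (1,5):dx=-3,dy=+2->D
  (2,3):dx=+6,dy=+2->C; (2,4):dx=+5,dy=+9->C; (2,5):dx=-2,dy=+7->D; (3,4):dx=-1,dy=+7->D
  (3,5):dx=-8,dy=+5->D; (4,5):dx=-7,dy=-2->C
Step 2: C = 5, D = 5, total pairs = 10.
Step 3: tau = (C - D)/(n(n-1)/2) = (5 - 5)/10 = 0.000000.
Step 4: Exact two-sided p-value (enumerate n! = 120 permutations of y under H0): p = 1.000000.
Step 5: alpha = 0.05. fail to reject H0.

tau_b = 0.0000 (C=5, D=5), p = 1.000000, fail to reject H0.


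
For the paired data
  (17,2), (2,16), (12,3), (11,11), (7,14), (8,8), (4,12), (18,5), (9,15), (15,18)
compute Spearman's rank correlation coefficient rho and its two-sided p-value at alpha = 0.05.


Step 1: Rank x and y separately (midranks; no ties here).
rank(x): 17->9, 2->1, 12->7, 11->6, 7->3, 8->4, 4->2, 18->10, 9->5, 15->8
rank(y): 2->1, 16->9, 3->2, 11->5, 14->7, 8->4, 12->6, 5->3, 15->8, 18->10
Step 2: d_i = R_x(i) - R_y(i); compute d_i^2.
  (9-1)^2=64, (1-9)^2=64, (7-2)^2=25, (6-5)^2=1, (3-7)^2=16, (4-4)^2=0, (2-6)^2=16, (10-3)^2=49, (5-8)^2=9, (8-10)^2=4
sum(d^2) = 248.
Step 3: rho = 1 - 6*248 / (10*(10^2 - 1)) = 1 - 1488/990 = -0.503030.
Step 4: Under H0, t = rho * sqrt((n-2)/(1-rho^2)) = -1.6462 ~ t(8).
Step 5: Two-sided p-value from the t-distribution with 8 df = 0.138334.
Step 6: alpha = 0.05. fail to reject H0.

rho = -0.5030, p = 0.138334, fail to reject H0 at alpha = 0.05.


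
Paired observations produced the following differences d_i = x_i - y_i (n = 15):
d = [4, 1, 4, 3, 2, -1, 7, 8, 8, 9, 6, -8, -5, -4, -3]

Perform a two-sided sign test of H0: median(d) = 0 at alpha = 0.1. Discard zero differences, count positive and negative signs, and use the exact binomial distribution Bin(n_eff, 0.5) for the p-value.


Step 1: Discard zero differences. Original n = 15; n_eff = number of nonzero differences = 15.
Nonzero differences (with sign): +4, +1, +4, +3, +2, -1, +7, +8, +8, +9, +6, -8, -5, -4, -3
Step 2: Count signs: positive = 10, negative = 5.
Step 3: Under H0: P(positive) = 0.5, so the number of positives S ~ Bin(15, 0.5).
Step 4: Two-sided exact p-value = sum of Bin(15,0.5) probabilities at or below the observed probability = 0.301758.
Step 5: alpha = 0.1. fail to reject H0.

n_eff = 15, pos = 10, neg = 5, p = 0.301758, fail to reject H0.


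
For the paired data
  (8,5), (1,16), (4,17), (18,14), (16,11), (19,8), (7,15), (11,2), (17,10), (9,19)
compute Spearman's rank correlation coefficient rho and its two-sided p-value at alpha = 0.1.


Step 1: Rank x and y separately (midranks; no ties here).
rank(x): 8->4, 1->1, 4->2, 18->9, 16->7, 19->10, 7->3, 11->6, 17->8, 9->5
rank(y): 5->2, 16->8, 17->9, 14->6, 11->5, 8->3, 15->7, 2->1, 10->4, 19->10
Step 2: d_i = R_x(i) - R_y(i); compute d_i^2.
  (4-2)^2=4, (1-8)^2=49, (2-9)^2=49, (9-6)^2=9, (7-5)^2=4, (10-3)^2=49, (3-7)^2=16, (6-1)^2=25, (8-4)^2=16, (5-10)^2=25
sum(d^2) = 246.
Step 3: rho = 1 - 6*246 / (10*(10^2 - 1)) = 1 - 1476/990 = -0.490909.
Step 4: Under H0, t = rho * sqrt((n-2)/(1-rho^2)) = -1.5938 ~ t(8).
Step 5: Two-sided p-value from the t-distribution with 8 df = 0.149656.
Step 6: alpha = 0.1. fail to reject H0.

rho = -0.4909, p = 0.149656, fail to reject H0 at alpha = 0.1.


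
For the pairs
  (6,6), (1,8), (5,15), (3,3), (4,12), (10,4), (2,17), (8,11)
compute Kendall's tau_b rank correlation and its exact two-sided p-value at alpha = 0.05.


Step 1: Enumerate the 28 unordered pairs (i,j) with i<j and classify each by sign(x_j-x_i) * sign(y_j-y_i).
  (1,2):dx=-5,dy=+2->D; (1,3):dx=-1,dy=+9->D; (1,4):dx=-3,dy=-3->C; (1,5):dx=-2,dy=+6->D
  (1,6):dx=+4,dy=-2->D; (1,7):dx=-4,dy=+11->D; (1,8):dx=+2,dy=+5->C; (2,3):dx=+4,dy=+7->C
  (2,4):dx=+2,dy=-5->D; (2,5):dx=+3,dy=+4->C; (2,6):dx=+9,dy=-4->D; (2,7):dx=+1,dy=+9->C
  (2,8):dx=+7,dy=+3->C; (3,4):dx=-2,dy=-12->C; (3,5):dx=-1,dy=-3->C; (3,6):dx=+5,dy=-11->D
  (3,7):dx=-3,dy=+2->D; (3,8):dx=+3,dy=-4->D; (4,5):dx=+1,dy=+9->C; (4,6):dx=+7,dy=+1->C
  (4,7):dx=-1,dy=+14->D; (4,8):dx=+5,dy=+8->C; (5,6):dx=+6,dy=-8->D; (5,7):dx=-2,dy=+5->D
  (5,8):dx=+4,dy=-1->D; (6,7):dx=-8,dy=+13->D; (6,8):dx=-2,dy=+7->D; (7,8):dx=+6,dy=-6->D
Step 2: C = 11, D = 17, total pairs = 28.
Step 3: tau = (C - D)/(n(n-1)/2) = (11 - 17)/28 = -0.214286.
Step 4: Exact two-sided p-value (enumerate n! = 40320 permutations of y under H0): p = 0.548413.
Step 5: alpha = 0.05. fail to reject H0.

tau_b = -0.2143 (C=11, D=17), p = 0.548413, fail to reject H0.


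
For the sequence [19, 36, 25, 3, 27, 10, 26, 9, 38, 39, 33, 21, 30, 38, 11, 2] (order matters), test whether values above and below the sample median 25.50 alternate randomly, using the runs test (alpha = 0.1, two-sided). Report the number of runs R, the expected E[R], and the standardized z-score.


Step 1: Compute median = 25.50; label A = above, B = below.
Labels in order: BABBABABAAABAABB  (n_A = 8, n_B = 8)
Step 2: Count runs R = 11.
Step 3: Under H0 (random ordering), E[R] = 2*n_A*n_B/(n_A+n_B) + 1 = 2*8*8/16 + 1 = 9.0000.
        Var[R] = 2*n_A*n_B*(2*n_A*n_B - n_A - n_B) / ((n_A+n_B)^2 * (n_A+n_B-1)) = 14336/3840 = 3.7333.
        SD[R] = 1.9322.
Step 4: Continuity-corrected z = (R - 0.5 - E[R]) / SD[R] = (11 - 0.5 - 9.0000) / 1.9322 = 0.7763.
Step 5: Two-sided p-value via normal approximation = 2*(1 - Phi(|z|)) = 0.437558.
Step 6: alpha = 0.1. fail to reject H0.

R = 11, z = 0.7763, p = 0.437558, fail to reject H0.


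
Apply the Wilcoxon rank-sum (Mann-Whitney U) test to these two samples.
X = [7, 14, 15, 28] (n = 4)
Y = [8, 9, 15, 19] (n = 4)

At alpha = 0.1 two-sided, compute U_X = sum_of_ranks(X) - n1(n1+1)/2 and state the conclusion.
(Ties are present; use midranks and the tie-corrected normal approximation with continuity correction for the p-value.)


Step 1: Combine and sort all 8 observations; assign midranks.
sorted (value, group): (7,X), (8,Y), (9,Y), (14,X), (15,X), (15,Y), (19,Y), (28,X)
ranks: 7->1, 8->2, 9->3, 14->4, 15->5.5, 15->5.5, 19->7, 28->8
Step 2: Rank sum for X: R1 = 1 + 4 + 5.5 + 8 = 18.5.
Step 3: U_X = R1 - n1(n1+1)/2 = 18.5 - 4*5/2 = 18.5 - 10 = 8.5.
       U_Y = n1*n2 - U_X = 16 - 8.5 = 7.5.
Step 4: Ties are present, so use the tie-corrected normal approximation (with continuity correction) for the p-value.
Step 5: p-value = 1.000000; compare to alpha = 0.1. fail to reject H0.

U_X = 8.5, p = 1.000000, fail to reject H0 at alpha = 0.1.


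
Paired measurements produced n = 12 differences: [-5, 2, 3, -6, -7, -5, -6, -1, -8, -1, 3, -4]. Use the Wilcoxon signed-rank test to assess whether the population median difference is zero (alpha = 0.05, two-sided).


Step 1: Drop any zero differences (none here) and take |d_i|.
|d| = [5, 2, 3, 6, 7, 5, 6, 1, 8, 1, 3, 4]
Step 2: Midrank |d_i| (ties get averaged ranks).
ranks: |5|->7.5, |2|->3, |3|->4.5, |6|->9.5, |7|->11, |5|->7.5, |6|->9.5, |1|->1.5, |8|->12, |1|->1.5, |3|->4.5, |4|->6
Step 3: Attach original signs; sum ranks with positive sign and with negative sign.
W+ = 3 + 4.5 + 4.5 = 12
W- = 7.5 + 9.5 + 11 + 7.5 + 9.5 + 1.5 + 12 + 1.5 + 6 = 66
(Check: W+ + W- = 78 should equal n(n+1)/2 = 78.)
Step 4: Test statistic W = min(W+, W-) = 12.
Step 5: Ties in |d|, so use the tie-corrected normal approximation.
        E[W] = n(n+1)/4 = 12*13/4 = 39.
        Tie groups: |d|=1 (t=2), |d|=3 (t=2), |d|=5 (t=2), |d|=6 (t=2); sum(t^3 - t) = 24.
        Var[W] = n(n+1)(2n+1)/24 - sum(t^3-t)/48 = 3900/24 - 24/48 = 162.
        z = (W - E[W]) / sqrt(Var[W]) = (12 - 39) / 12.7279 = -2.1213.
        Two-sided p = 2*Phi(z) = 0.033895.
Step 6: alpha = 0.05. reject H0.

W+ = 12, W- = 66, W = min = 12, p = 0.033895, reject H0.


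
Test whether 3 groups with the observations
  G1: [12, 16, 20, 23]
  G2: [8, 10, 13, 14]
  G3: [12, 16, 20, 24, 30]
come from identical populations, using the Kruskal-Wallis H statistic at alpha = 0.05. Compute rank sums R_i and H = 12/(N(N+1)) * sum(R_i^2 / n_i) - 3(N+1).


Step 1: Combine all N = 13 observations and assign midranks.
sorted (value, group, rank): (8,G2,1), (10,G2,2), (12,G1,3.5), (12,G3,3.5), (13,G2,5), (14,G2,6), (16,G1,7.5), (16,G3,7.5), (20,G1,9.5), (20,G3,9.5), (23,G1,11), (24,G3,12), (30,G3,13)
Step 2: Sum ranks within each group.
R_1 = 31.5 (n_1 = 4)
R_2 = 14 (n_2 = 4)
R_3 = 45.5 (n_3 = 5)
Step 3: H = 12/(N(N+1)) * sum(R_i^2/n_i) - 3(N+1)
     = 12/(13*14) * (31.5^2/4 + 14^2/4 + 45.5^2/5) - 3*14
     = 0.065934 * 711.112 - 42
     = 4.886538.
Step 4: Ties present; correction factor C = 1 - 18/(13^3 - 13) = 0.991758. Corrected H = 4.886538 / 0.991758 = 4.927147.
Step 5: Under H0, H ~ chi^2(2); p-value = 0.085130.
Step 6: alpha = 0.05. fail to reject H0.

H = 4.9271, df = 2, p = 0.085130, fail to reject H0.


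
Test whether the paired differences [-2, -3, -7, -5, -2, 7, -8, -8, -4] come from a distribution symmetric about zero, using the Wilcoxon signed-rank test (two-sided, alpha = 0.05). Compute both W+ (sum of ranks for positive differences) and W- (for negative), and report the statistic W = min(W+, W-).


Step 1: Drop any zero differences (none here) and take |d_i|.
|d| = [2, 3, 7, 5, 2, 7, 8, 8, 4]
Step 2: Midrank |d_i| (ties get averaged ranks).
ranks: |2|->1.5, |3|->3, |7|->6.5, |5|->5, |2|->1.5, |7|->6.5, |8|->8.5, |8|->8.5, |4|->4
Step 3: Attach original signs; sum ranks with positive sign and with negative sign.
W+ = 6.5 = 6.5
W- = 1.5 + 3 + 6.5 + 5 + 1.5 + 8.5 + 8.5 + 4 = 38.5
(Check: W+ + W- = 45 should equal n(n+1)/2 = 45.)
Step 4: Test statistic W = min(W+, W-) = 6.5.
Step 5: Ties in |d|, so use the tie-corrected normal approximation.
        E[W] = n(n+1)/4 = 9*10/4 = 22.5.
        Tie groups: |d|=2 (t=2), |d|=7 (t=2), |d|=8 (t=2); sum(t^3 - t) = 18.
        Var[W] = n(n+1)(2n+1)/24 - sum(t^3-t)/48 = 1710/24 - 18/48 = 70.875.
        z = (W - E[W]) / sqrt(Var[W]) = (6.5 - 22.5) / 8.4187 = -1.9005.
        Two-sided p = 2*Phi(z) = 0.057364.
Step 6: alpha = 0.05. fail to reject H0.

W+ = 6.5, W- = 38.5, W = min = 6.5, p = 0.057364, fail to reject H0.


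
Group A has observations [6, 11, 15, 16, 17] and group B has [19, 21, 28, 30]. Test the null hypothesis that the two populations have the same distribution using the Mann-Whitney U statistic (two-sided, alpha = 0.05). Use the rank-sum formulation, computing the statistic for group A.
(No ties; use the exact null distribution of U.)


Step 1: Combine and sort all 9 observations; assign midranks.
sorted (value, group): (6,X), (11,X), (15,X), (16,X), (17,X), (19,Y), (21,Y), (28,Y), (30,Y)
ranks: 6->1, 11->2, 15->3, 16->4, 17->5, 19->6, 21->7, 28->8, 30->9
Step 2: Rank sum for X: R1 = 1 + 2 + 3 + 4 + 5 = 15.
Step 3: U_X = R1 - n1(n1+1)/2 = 15 - 5*6/2 = 15 - 15 = 0.
       U_Y = n1*n2 - U_X = 20 - 0 = 20.
Step 4: No ties, so the exact null distribution of U (based on enumerating the C(9,5) = 126 equally likely rank assignments) gives the two-sided p-value.
Step 5: p-value = 0.015873; compare to alpha = 0.05. reject H0.

U_X = 0, p = 0.015873, reject H0 at alpha = 0.05.


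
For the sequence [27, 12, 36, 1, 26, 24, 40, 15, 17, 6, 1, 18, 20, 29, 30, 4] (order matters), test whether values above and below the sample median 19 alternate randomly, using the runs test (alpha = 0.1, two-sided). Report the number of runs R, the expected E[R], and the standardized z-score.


Step 1: Compute median = 19; label A = above, B = below.
Labels in order: ABABAAABBBBBAAAB  (n_A = 8, n_B = 8)
Step 2: Count runs R = 8.
Step 3: Under H0 (random ordering), E[R] = 2*n_A*n_B/(n_A+n_B) + 1 = 2*8*8/16 + 1 = 9.0000.
        Var[R] = 2*n_A*n_B*(2*n_A*n_B - n_A - n_B) / ((n_A+n_B)^2 * (n_A+n_B-1)) = 14336/3840 = 3.7333.
        SD[R] = 1.9322.
Step 4: Continuity-corrected z = (R + 0.5 - E[R]) / SD[R] = (8 + 0.5 - 9.0000) / 1.9322 = -0.2588.
Step 5: Two-sided p-value via normal approximation = 2*(1 - Phi(|z|)) = 0.795809.
Step 6: alpha = 0.1. fail to reject H0.

R = 8, z = -0.2588, p = 0.795809, fail to reject H0.


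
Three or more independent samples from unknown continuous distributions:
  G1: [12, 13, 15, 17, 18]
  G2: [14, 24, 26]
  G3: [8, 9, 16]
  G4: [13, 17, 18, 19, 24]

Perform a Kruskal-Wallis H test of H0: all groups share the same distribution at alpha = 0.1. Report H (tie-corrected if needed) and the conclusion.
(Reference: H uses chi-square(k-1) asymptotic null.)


Step 1: Combine all N = 16 observations and assign midranks.
sorted (value, group, rank): (8,G3,1), (9,G3,2), (12,G1,3), (13,G1,4.5), (13,G4,4.5), (14,G2,6), (15,G1,7), (16,G3,8), (17,G1,9.5), (17,G4,9.5), (18,G1,11.5), (18,G4,11.5), (19,G4,13), (24,G2,14.5), (24,G4,14.5), (26,G2,16)
Step 2: Sum ranks within each group.
R_1 = 35.5 (n_1 = 5)
R_2 = 36.5 (n_2 = 3)
R_3 = 11 (n_3 = 3)
R_4 = 53 (n_4 = 5)
Step 3: H = 12/(N(N+1)) * sum(R_i^2/n_i) - 3(N+1)
     = 12/(16*17) * (35.5^2/5 + 36.5^2/3 + 11^2/3 + 53^2/5) - 3*17
     = 0.044118 * 1298.27 - 51
     = 6.276471.
Step 4: Ties present; correction factor C = 1 - 24/(16^3 - 16) = 0.994118. Corrected H = 6.276471 / 0.994118 = 6.313609.
Step 5: Under H0, H ~ chi^2(3); p-value = 0.097310.
Step 6: alpha = 0.1. reject H0.

H = 6.3136, df = 3, p = 0.097310, reject H0.


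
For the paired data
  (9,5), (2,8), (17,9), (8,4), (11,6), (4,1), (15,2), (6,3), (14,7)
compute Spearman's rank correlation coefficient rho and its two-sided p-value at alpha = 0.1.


Step 1: Rank x and y separately (midranks; no ties here).
rank(x): 9->5, 2->1, 17->9, 8->4, 11->6, 4->2, 15->8, 6->3, 14->7
rank(y): 5->5, 8->8, 9->9, 4->4, 6->6, 1->1, 2->2, 3->3, 7->7
Step 2: d_i = R_x(i) - R_y(i); compute d_i^2.
  (5-5)^2=0, (1-8)^2=49, (9-9)^2=0, (4-4)^2=0, (6-6)^2=0, (2-1)^2=1, (8-2)^2=36, (3-3)^2=0, (7-7)^2=0
sum(d^2) = 86.
Step 3: rho = 1 - 6*86 / (9*(9^2 - 1)) = 1 - 516/720 = 0.283333.
Step 4: Under H0, t = rho * sqrt((n-2)/(1-rho^2)) = 0.7817 ~ t(7).
Step 5: Two-sided p-value from the t-distribution with 7 df = 0.460030.
Step 6: alpha = 0.1. fail to reject H0.

rho = 0.2833, p = 0.460030, fail to reject H0 at alpha = 0.1.


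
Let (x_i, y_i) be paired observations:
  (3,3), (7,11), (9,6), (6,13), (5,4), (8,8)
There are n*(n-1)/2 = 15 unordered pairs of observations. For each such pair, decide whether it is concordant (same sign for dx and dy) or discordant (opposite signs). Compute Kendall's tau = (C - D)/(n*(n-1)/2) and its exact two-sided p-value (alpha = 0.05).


Step 1: Enumerate the 15 unordered pairs (i,j) with i<j and classify each by sign(x_j-x_i) * sign(y_j-y_i).
  (1,2):dx=+4,dy=+8->C; (1,3):dx=+6,dy=+3->C; (1,4):dx=+3,dy=+10->C; (1,5):dx=+2,dy=+1->C
  (1,6):dx=+5,dy=+5->C; (2,3):dx=+2,dy=-5->D; (2,4):dx=-1,dy=+2->D; (2,5):dx=-2,dy=-7->C
  (2,6):dx=+1,dy=-3->D; (3,4):dx=-3,dy=+7->D; (3,5):dx=-4,dy=-2->C; (3,6):dx=-1,dy=+2->D
  (4,5):dx=-1,dy=-9->C; (4,6):dx=+2,dy=-5->D; (5,6):dx=+3,dy=+4->C
Step 2: C = 9, D = 6, total pairs = 15.
Step 3: tau = (C - D)/(n(n-1)/2) = (9 - 6)/15 = 0.200000.
Step 4: Exact two-sided p-value (enumerate n! = 720 permutations of y under H0): p = 0.719444.
Step 5: alpha = 0.05. fail to reject H0.

tau_b = 0.2000 (C=9, D=6), p = 0.719444, fail to reject H0.


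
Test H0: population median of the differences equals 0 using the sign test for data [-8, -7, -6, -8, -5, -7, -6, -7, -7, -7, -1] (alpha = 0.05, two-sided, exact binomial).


Step 1: Discard zero differences. Original n = 11; n_eff = number of nonzero differences = 11.
Nonzero differences (with sign): -8, -7, -6, -8, -5, -7, -6, -7, -7, -7, -1
Step 2: Count signs: positive = 0, negative = 11.
Step 3: Under H0: P(positive) = 0.5, so the number of positives S ~ Bin(11, 0.5).
Step 4: Two-sided exact p-value = sum of Bin(11,0.5) probabilities at or below the observed probability = 0.000977.
Step 5: alpha = 0.05. reject H0.

n_eff = 11, pos = 0, neg = 11, p = 0.000977, reject H0.


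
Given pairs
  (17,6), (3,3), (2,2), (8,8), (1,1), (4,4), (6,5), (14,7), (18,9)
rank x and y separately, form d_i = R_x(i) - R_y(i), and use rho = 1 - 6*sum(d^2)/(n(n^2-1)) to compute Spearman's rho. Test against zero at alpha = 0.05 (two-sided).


Step 1: Rank x and y separately (midranks; no ties here).
rank(x): 17->8, 3->3, 2->2, 8->6, 1->1, 4->4, 6->5, 14->7, 18->9
rank(y): 6->6, 3->3, 2->2, 8->8, 1->1, 4->4, 5->5, 7->7, 9->9
Step 2: d_i = R_x(i) - R_y(i); compute d_i^2.
  (8-6)^2=4, (3-3)^2=0, (2-2)^2=0, (6-8)^2=4, (1-1)^2=0, (4-4)^2=0, (5-5)^2=0, (7-7)^2=0, (9-9)^2=0
sum(d^2) = 8.
Step 3: rho = 1 - 6*8 / (9*(9^2 - 1)) = 1 - 48/720 = 0.933333.
Step 4: Under H0, t = rho * sqrt((n-2)/(1-rho^2)) = 6.8783 ~ t(7).
Step 5: Two-sided p-value from the t-distribution with 7 df = 0.000236.
Step 6: alpha = 0.05. reject H0.

rho = 0.9333, p = 0.000236, reject H0 at alpha = 0.05.


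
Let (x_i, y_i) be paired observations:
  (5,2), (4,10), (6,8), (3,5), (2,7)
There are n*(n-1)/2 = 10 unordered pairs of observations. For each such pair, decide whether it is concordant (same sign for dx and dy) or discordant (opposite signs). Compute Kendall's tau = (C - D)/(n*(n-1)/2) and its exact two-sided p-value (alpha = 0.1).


Step 1: Enumerate the 10 unordered pairs (i,j) with i<j and classify each by sign(x_j-x_i) * sign(y_j-y_i).
  (1,2):dx=-1,dy=+8->D; (1,3):dx=+1,dy=+6->C; (1,4):dx=-2,dy=+3->D; (1,5):dx=-3,dy=+5->D
  (2,3):dx=+2,dy=-2->D; (2,4):dx=-1,dy=-5->C; (2,5):dx=-2,dy=-3->C; (3,4):dx=-3,dy=-3->C
  (3,5):dx=-4,dy=-1->C; (4,5):dx=-1,dy=+2->D
Step 2: C = 5, D = 5, total pairs = 10.
Step 3: tau = (C - D)/(n(n-1)/2) = (5 - 5)/10 = 0.000000.
Step 4: Exact two-sided p-value (enumerate n! = 120 permutations of y under H0): p = 1.000000.
Step 5: alpha = 0.1. fail to reject H0.

tau_b = 0.0000 (C=5, D=5), p = 1.000000, fail to reject H0.


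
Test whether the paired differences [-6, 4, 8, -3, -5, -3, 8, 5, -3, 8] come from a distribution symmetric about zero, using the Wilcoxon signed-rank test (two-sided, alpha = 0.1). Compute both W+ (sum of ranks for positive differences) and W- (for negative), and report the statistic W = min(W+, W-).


Step 1: Drop any zero differences (none here) and take |d_i|.
|d| = [6, 4, 8, 3, 5, 3, 8, 5, 3, 8]
Step 2: Midrank |d_i| (ties get averaged ranks).
ranks: |6|->7, |4|->4, |8|->9, |3|->2, |5|->5.5, |3|->2, |8|->9, |5|->5.5, |3|->2, |8|->9
Step 3: Attach original signs; sum ranks with positive sign and with negative sign.
W+ = 4 + 9 + 9 + 5.5 + 9 = 36.5
W- = 7 + 2 + 5.5 + 2 + 2 = 18.5
(Check: W+ + W- = 55 should equal n(n+1)/2 = 55.)
Step 4: Test statistic W = min(W+, W-) = 18.5.
Step 5: Ties in |d|, so use the tie-corrected normal approximation.
        E[W] = n(n+1)/4 = 10*11/4 = 27.5.
        Tie groups: |d|=3 (t=3), |d|=5 (t=2), |d|=8 (t=3); sum(t^3 - t) = 54.
        Var[W] = n(n+1)(2n+1)/24 - sum(t^3-t)/48 = 2310/24 - 54/48 = 95.125.
        z = (W - E[W]) / sqrt(Var[W]) = (18.5 - 27.5) / 9.7532 = -0.9228.
        Two-sided p = 2*Phi(z) = 0.356125.
Step 6: alpha = 0.1. fail to reject H0.

W+ = 36.5, W- = 18.5, W = min = 18.5, p = 0.356125, fail to reject H0.


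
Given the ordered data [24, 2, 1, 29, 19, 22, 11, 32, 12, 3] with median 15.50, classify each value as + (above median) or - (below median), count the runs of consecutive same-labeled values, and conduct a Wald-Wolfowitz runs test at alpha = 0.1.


Step 1: Compute median = 15.50; label A = above, B = below.
Labels in order: ABBAAABABB  (n_A = 5, n_B = 5)
Step 2: Count runs R = 6.
Step 3: Under H0 (random ordering), E[R] = 2*n_A*n_B/(n_A+n_B) + 1 = 2*5*5/10 + 1 = 6.0000.
        Var[R] = 2*n_A*n_B*(2*n_A*n_B - n_A - n_B) / ((n_A+n_B)^2 * (n_A+n_B-1)) = 2000/900 = 2.2222.
        SD[R] = 1.4907.
Step 4: R = E[R], so z = 0 with no continuity correction.
Step 5: Two-sided p-value via normal approximation = 2*(1 - Phi(|z|)) = 1.000000.
Step 6: alpha = 0.1. fail to reject H0.

R = 6, z = 0.0000, p = 1.000000, fail to reject H0.


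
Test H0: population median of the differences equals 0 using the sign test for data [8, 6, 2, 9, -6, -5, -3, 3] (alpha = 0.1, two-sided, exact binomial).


Step 1: Discard zero differences. Original n = 8; n_eff = number of nonzero differences = 8.
Nonzero differences (with sign): +8, +6, +2, +9, -6, -5, -3, +3
Step 2: Count signs: positive = 5, negative = 3.
Step 3: Under H0: P(positive) = 0.5, so the number of positives S ~ Bin(8, 0.5).
Step 4: Two-sided exact p-value = sum of Bin(8,0.5) probabilities at or below the observed probability = 0.726562.
Step 5: alpha = 0.1. fail to reject H0.

n_eff = 8, pos = 5, neg = 3, p = 0.726562, fail to reject H0.


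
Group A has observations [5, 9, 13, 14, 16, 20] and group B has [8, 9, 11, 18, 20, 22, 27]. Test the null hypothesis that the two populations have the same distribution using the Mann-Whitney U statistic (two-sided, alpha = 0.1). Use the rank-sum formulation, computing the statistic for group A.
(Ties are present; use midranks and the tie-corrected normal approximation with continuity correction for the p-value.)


Step 1: Combine and sort all 13 observations; assign midranks.
sorted (value, group): (5,X), (8,Y), (9,X), (9,Y), (11,Y), (13,X), (14,X), (16,X), (18,Y), (20,X), (20,Y), (22,Y), (27,Y)
ranks: 5->1, 8->2, 9->3.5, 9->3.5, 11->5, 13->6, 14->7, 16->8, 18->9, 20->10.5, 20->10.5, 22->12, 27->13
Step 2: Rank sum for X: R1 = 1 + 3.5 + 6 + 7 + 8 + 10.5 = 36.
Step 3: U_X = R1 - n1(n1+1)/2 = 36 - 6*7/2 = 36 - 21 = 15.
       U_Y = n1*n2 - U_X = 42 - 15 = 27.
Step 4: Ties are present, so use the tie-corrected normal approximation (with continuity correction) for the p-value.
Step 5: p-value = 0.430766; compare to alpha = 0.1. fail to reject H0.

U_X = 15, p = 0.430766, fail to reject H0 at alpha = 0.1.


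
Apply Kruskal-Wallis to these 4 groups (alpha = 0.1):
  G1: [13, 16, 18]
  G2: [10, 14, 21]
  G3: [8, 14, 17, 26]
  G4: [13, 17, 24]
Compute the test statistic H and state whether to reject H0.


Step 1: Combine all N = 13 observations and assign midranks.
sorted (value, group, rank): (8,G3,1), (10,G2,2), (13,G1,3.5), (13,G4,3.5), (14,G2,5.5), (14,G3,5.5), (16,G1,7), (17,G3,8.5), (17,G4,8.5), (18,G1,10), (21,G2,11), (24,G4,12), (26,G3,13)
Step 2: Sum ranks within each group.
R_1 = 20.5 (n_1 = 3)
R_2 = 18.5 (n_2 = 3)
R_3 = 28 (n_3 = 4)
R_4 = 24 (n_4 = 3)
Step 3: H = 12/(N(N+1)) * sum(R_i^2/n_i) - 3(N+1)
     = 12/(13*14) * (20.5^2/3 + 18.5^2/3 + 28^2/4 + 24^2/3) - 3*14
     = 0.065934 * 642.167 - 42
     = 0.340659.
Step 4: Ties present; correction factor C = 1 - 18/(13^3 - 13) = 0.991758. Corrected H = 0.340659 / 0.991758 = 0.343490.
Step 5: Under H0, H ~ chi^2(3); p-value = 0.951652.
Step 6: alpha = 0.1. fail to reject H0.

H = 0.3435, df = 3, p = 0.951652, fail to reject H0.


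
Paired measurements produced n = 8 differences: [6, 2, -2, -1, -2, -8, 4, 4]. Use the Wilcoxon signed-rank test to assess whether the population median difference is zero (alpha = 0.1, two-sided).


Step 1: Drop any zero differences (none here) and take |d_i|.
|d| = [6, 2, 2, 1, 2, 8, 4, 4]
Step 2: Midrank |d_i| (ties get averaged ranks).
ranks: |6|->7, |2|->3, |2|->3, |1|->1, |2|->3, |8|->8, |4|->5.5, |4|->5.5
Step 3: Attach original signs; sum ranks with positive sign and with negative sign.
W+ = 7 + 3 + 5.5 + 5.5 = 21
W- = 3 + 1 + 3 + 8 = 15
(Check: W+ + W- = 36 should equal n(n+1)/2 = 36.)
Step 4: Test statistic W = min(W+, W-) = 15.
Step 5: Ties in |d|, so use the tie-corrected normal approximation.
        E[W] = n(n+1)/4 = 8*9/4 = 18.
        Tie groups: |d|=2 (t=3), |d|=4 (t=2); sum(t^3 - t) = 30.
        Var[W] = n(n+1)(2n+1)/24 - sum(t^3-t)/48 = 1224/24 - 30/48 = 50.375.
        z = (W - E[W]) / sqrt(Var[W]) = (15 - 18) / 7.0975 = -0.4227.
        Two-sided p = 2*Phi(z) = 0.672527.
Step 6: alpha = 0.1. fail to reject H0.

W+ = 21, W- = 15, W = min = 15, p = 0.672527, fail to reject H0.


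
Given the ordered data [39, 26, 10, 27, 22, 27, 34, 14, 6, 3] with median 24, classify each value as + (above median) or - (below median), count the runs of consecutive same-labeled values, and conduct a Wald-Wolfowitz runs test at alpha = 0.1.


Step 1: Compute median = 24; label A = above, B = below.
Labels in order: AABABAABBB  (n_A = 5, n_B = 5)
Step 2: Count runs R = 6.
Step 3: Under H0 (random ordering), E[R] = 2*n_A*n_B/(n_A+n_B) + 1 = 2*5*5/10 + 1 = 6.0000.
        Var[R] = 2*n_A*n_B*(2*n_A*n_B - n_A - n_B) / ((n_A+n_B)^2 * (n_A+n_B-1)) = 2000/900 = 2.2222.
        SD[R] = 1.4907.
Step 4: R = E[R], so z = 0 with no continuity correction.
Step 5: Two-sided p-value via normal approximation = 2*(1 - Phi(|z|)) = 1.000000.
Step 6: alpha = 0.1. fail to reject H0.

R = 6, z = 0.0000, p = 1.000000, fail to reject H0.
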